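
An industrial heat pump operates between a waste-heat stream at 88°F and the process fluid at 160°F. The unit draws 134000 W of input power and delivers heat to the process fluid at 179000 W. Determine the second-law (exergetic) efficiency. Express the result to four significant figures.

COP_actual = Q̇_H/Ẇ = 179000/134000 = 1.336.
In absolute terms T_C = 304.26 K and T_H = 344.26 K, so ΔT = 40.00 K.
COP_Carnot = T_H/ΔT = 344.26/40.00 = 8.607.
η_II = COP_actual/COP_Carnot = 1.336/8.607 = 0.1552.

0.1552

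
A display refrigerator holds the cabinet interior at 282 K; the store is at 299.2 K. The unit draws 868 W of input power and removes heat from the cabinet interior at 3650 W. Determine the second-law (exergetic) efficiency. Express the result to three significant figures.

COP_actual = Q̇_C/Ẇ = 3650/868.0 = 4.205.
The reservoir spacing is ΔT = 299.2 − 282 = 17.20 K.
COP_Carnot = T_C/ΔT = 282.00/17.20 = 16.40.
η_II = COP_actual/COP_Carnot = 4.205/16.40 = 0.2565.

0.256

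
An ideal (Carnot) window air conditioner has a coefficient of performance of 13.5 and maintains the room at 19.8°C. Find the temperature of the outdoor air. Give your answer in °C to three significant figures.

COP_R = T_C/(T_H − T_C) gives T_H − T_C = T_C/COP.
With T_C = 292.95 K, T_H = 292.95 × (1 + 1/13.5) = 314.65 K.
Converting, 314.65 K = 41.50°C.

41.5 °C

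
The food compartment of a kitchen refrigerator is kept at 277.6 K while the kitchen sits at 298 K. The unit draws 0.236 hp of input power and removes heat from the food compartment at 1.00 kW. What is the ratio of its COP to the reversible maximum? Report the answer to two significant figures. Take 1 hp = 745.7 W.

Converting, Q̇_C = 1.000 kW = 1.341 hp, so COP_actual = Q̇_C/Ẇ = 1.341/0.2360 = 5.682.
The reservoir spacing is ΔT = 298 − 277.6 = 20.40 K.
COP_Carnot = T_C/ΔT = 277.60/20.40 = 13.61.
η_II = COP_actual/COP_Carnot = 5.682/13.61 = 0.4176.

0.42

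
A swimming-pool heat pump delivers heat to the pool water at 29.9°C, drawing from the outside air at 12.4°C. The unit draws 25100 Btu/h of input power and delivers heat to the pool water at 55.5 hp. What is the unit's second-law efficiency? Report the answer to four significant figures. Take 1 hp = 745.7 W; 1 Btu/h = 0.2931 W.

0.3249

Converting, Q̇_H = 55.50 hp = 141200 Btu/h, so COP_actual = Q̇_H/Ẇ = 141200/25100 = 5.626.
In absolute terms T_C = 285.55 K and T_H = 303.05 K, so ΔT = 17.50 K.
COP_Carnot = T_H/ΔT = 303.05/17.50 = 17.32.
η_II = COP_actual/COP_Carnot = 5.626/17.32 = 0.3249.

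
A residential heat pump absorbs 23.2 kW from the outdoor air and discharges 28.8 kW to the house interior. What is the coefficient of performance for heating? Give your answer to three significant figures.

The first law gives Q̇_H = Q̇_C + Ẇ, so the three rates are Q̇_C = 23.20, Q̇_H = 28.80, Ẇ = 5.600 kW.
COP_HP = Q̇_H/Ẇ = 28.80/5.600 = 5.143.

5.14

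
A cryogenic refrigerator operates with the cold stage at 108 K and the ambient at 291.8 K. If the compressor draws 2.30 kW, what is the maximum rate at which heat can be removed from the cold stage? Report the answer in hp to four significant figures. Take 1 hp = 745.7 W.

1.812 hp

The reservoir spacing is ΔT = 291.8 − 108 = 183.8 K.
COP_Carnot = T_C/ΔT = 108.00/183.8 = 0.5876.
Q̇_max = COP_Carnot × Ẇ = 0.5876 × 2.300 kW = 1.351 kW = 1.812 hp.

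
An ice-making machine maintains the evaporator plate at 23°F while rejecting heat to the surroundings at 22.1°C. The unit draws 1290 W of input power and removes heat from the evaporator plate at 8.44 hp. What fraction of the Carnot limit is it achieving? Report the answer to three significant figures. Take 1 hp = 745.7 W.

Converting, Q̇_C = 8.440 hp = 6294 W, so COP_actual = Q̇_C/Ẇ = 6294/1290 = 4.879.
In absolute terms T_C = 268.15 K and T_H = 295.25 K, so ΔT = 27.10 K.
COP_Carnot = T_C/ΔT = 268.15/27.10 = 9.895.
η_II = COP_actual/COP_Carnot = 4.879/9.895 = 0.4931.

0.493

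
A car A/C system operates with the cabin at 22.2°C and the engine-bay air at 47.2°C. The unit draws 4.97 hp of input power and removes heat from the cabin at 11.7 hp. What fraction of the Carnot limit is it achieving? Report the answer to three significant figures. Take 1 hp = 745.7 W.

0.199

COP_actual = Q̇_C/Ẇ = 11.70/4.970 = 2.354.
In absolute terms T_C = 295.35 K and T_H = 320.35 K, so ΔT = 25.00 K.
COP_Carnot = T_C/ΔT = 295.35/25.00 = 11.81.
η_II = COP_actual/COP_Carnot = 2.354/11.81 = 0.1993.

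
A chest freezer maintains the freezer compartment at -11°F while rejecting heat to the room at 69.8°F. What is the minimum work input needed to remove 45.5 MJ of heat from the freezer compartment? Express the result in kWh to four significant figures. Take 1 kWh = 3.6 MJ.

2.276 kWh

In absolute terms T_C = 249.26 K and T_H = 294.15 K, so ΔT = 44.89 K.
The reversible limit is COP_R = T_C/ΔT = 5.553, so W_min = Q_C/COP = Q_C·ΔT/T_C.
W_min = 45.50 × 44.89/249.26 = 8.194 MJ = 2.276 kWh.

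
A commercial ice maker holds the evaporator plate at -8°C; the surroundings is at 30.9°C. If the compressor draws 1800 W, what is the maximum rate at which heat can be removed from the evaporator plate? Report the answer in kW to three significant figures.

12.3 kW

In absolute terms T_C = 265.15 K and T_H = 304.05 K, so ΔT = 38.90 K.
COP_Carnot = T_C/ΔT = 265.15/38.90 = 6.816.
Q̇_max = COP_Carnot × Ẇ = 6.816 × 1800 W = 12270 W = 12.27 kW.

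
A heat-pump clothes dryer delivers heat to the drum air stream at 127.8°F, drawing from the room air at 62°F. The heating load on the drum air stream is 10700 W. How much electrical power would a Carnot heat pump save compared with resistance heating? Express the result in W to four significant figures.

9502 W

In absolute terms T_C = 289.82 K and T_H = 326.37 K, so ΔT = 36.56 K.
COP_Carnot = T_H/ΔT = 326.37/36.56 = 8.928.
Resistance heating needs Ẇ_res = Q̇_H = 10700 W; the reversible heat pump needs only Ẇ_hp = Q̇_H/COP = 1198 W.
Saving = 10700 − 1198 = 9502 W.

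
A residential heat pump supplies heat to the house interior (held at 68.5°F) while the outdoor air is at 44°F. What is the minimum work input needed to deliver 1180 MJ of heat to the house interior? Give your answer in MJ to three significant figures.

In absolute terms T_C = 279.82 K and T_H = 293.43 K, so ΔT = 13.61 K.
The reversible limit is COP_HP = T_H/ΔT = 21.56, so W_min = Q_H/COP = Q_H·ΔT/T_H.
W_min = 1180 × 13.61/293.43 = 54.74 MJ.

54.7 MJ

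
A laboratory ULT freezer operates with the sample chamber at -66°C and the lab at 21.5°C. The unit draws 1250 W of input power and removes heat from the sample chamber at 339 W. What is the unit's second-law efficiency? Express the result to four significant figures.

0.1146

COP_actual = Q̇_C/Ẇ = 339.0/1250 = 0.2712.
In absolute terms T_C = 207.15 K and T_H = 294.65 K, so ΔT = 87.50 K.
COP_Carnot = T_C/ΔT = 207.15/87.50 = 2.367.
η_II = COP_actual/COP_Carnot = 0.2712/2.367 = 0.1146.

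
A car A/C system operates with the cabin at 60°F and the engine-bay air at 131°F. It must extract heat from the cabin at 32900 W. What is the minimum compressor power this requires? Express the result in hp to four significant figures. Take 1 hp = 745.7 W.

In absolute terms T_C = 288.71 K and T_H = 328.15 K, so ΔT = 39.44 K.
COP_Carnot = T_C/ΔT = 288.71/39.44 = 7.319.
Ẇ_min = Q̇/COP_Carnot = 32900/7.319 = 4495 W = 6.028 hp.

6.028 hp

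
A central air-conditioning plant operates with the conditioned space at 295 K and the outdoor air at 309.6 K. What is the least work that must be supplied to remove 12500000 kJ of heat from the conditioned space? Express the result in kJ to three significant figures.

The reservoir spacing is ΔT = 309.6 − 295 = 14.60 K.
The reversible limit is COP_R = T_C/ΔT = 20.21, so W_min = Q_C/COP = Q_C·ΔT/T_C.
W_min = 12500000 × 14.60/295.00 = 618600 kJ.

619000 kJ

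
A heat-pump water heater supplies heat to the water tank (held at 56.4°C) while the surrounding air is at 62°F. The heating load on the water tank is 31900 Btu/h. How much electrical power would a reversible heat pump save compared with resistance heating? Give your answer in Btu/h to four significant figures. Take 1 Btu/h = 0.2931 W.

28050 Btu/h

In absolute terms T_C = 289.82 K and T_H = 329.55 K, so ΔT = 39.73 K.
COP_Carnot = T_H/ΔT = 329.55/39.73 = 8.294.
Resistance heating needs Ẇ_res = Q̇_H = 31900 Btu/h; the reversible heat pump needs only Ẇ_hp = Q̇_H/COP = 3846 Btu/h.
Saving = 31900 − 3846 = 28050 Btu/h.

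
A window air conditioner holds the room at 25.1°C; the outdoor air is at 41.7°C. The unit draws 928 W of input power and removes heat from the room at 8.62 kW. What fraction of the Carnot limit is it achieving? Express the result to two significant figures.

0.52

Converting, Q̇_C = 8.620 kW = 8620 W, so COP_actual = Q̇_C/Ẇ = 8620/928.0 = 9.289.
In absolute terms T_C = 298.25 K and T_H = 314.85 K, so ΔT = 16.60 K.
COP_Carnot = T_C/ΔT = 298.25/16.60 = 17.97.
η_II = COP_actual/COP_Carnot = 9.289/17.97 = 0.5170.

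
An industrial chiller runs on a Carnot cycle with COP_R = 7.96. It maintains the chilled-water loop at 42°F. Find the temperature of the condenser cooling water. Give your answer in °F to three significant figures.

105 °F

COP_R = T_C/(T_H − T_C) gives T_H − T_C = T_C/COP.
With T_C = 278.71 K, T_H = 278.71 × (1 + 1/7.96) = 313.72 K.
Converting, 313.72 K = 105.02°F.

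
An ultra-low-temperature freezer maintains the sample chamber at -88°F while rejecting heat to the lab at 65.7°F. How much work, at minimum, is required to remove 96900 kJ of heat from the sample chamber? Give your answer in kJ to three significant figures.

40100 kJ

In absolute terms T_C = 206.48 K and T_H = 291.87 K, so ΔT = 85.39 K.
The reversible limit is COP_R = T_C/ΔT = 2.418, so W_min = Q_C/COP = Q_C·ΔT/T_C.
W_min = 96900 × 85.39/206.48 = 40070 kJ.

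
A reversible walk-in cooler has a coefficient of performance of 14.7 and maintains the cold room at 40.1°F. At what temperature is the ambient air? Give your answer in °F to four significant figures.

74.10 °F

COP_R = T_C/(T_H − T_C) gives T_H − T_C = T_C/COP.
With T_C = 277.65 K, T_H = 277.65 × (1 + 1/14.7) = 296.54 K.
Converting, 296.54 K = 74.10°F.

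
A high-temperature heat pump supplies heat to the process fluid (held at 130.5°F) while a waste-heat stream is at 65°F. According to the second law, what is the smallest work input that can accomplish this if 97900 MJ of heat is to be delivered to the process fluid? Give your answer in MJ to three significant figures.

10900 MJ

In absolute terms T_C = 291.48 K and T_H = 327.87 K, so ΔT = 36.39 K.
The reversible limit is COP_HP = T_H/ΔT = 9.010, so W_min = Q_H/COP = Q_H·ΔT/T_H.
W_min = 97900 × 36.39/327.87 = 10870 MJ.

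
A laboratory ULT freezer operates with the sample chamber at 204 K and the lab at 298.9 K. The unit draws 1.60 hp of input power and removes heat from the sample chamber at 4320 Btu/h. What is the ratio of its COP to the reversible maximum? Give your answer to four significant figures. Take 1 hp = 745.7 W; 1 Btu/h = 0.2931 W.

Converting, Q̇_C = 4320 Btu/h = 1.698 hp, so COP_actual = Q̇_C/Ẇ = 1.698/1.600 = 1.061.
The reservoir spacing is ΔT = 298.9 − 204 = 94.90 K.
COP_Carnot = T_C/ΔT = 204.00/94.90 = 2.150.
η_II = COP_actual/COP_Carnot = 1.061/2.150 = 0.4937.

0.4937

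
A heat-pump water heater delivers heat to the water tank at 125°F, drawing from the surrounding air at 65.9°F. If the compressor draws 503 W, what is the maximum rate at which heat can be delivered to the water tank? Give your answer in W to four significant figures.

4976 W

In absolute terms T_C = 291.98 K and T_H = 324.82 K, so ΔT = 32.83 K.
COP_Carnot = T_H/ΔT = 324.82/32.83 = 9.893.
Q̇_max = COP_Carnot × Ẇ = 9.893 × 503.0 W = 4976 W.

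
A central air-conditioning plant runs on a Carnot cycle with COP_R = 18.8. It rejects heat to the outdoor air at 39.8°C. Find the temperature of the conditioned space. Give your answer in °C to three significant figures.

24.0 °C

For a Carnot refrigerator COP_R = T_C/(T_H − T_C), so T_C = COP·T_H/(1 + COP).
With T_H = 312.95 K, T_C = 18.8 × 312.95/19.80 = 297.14 K.
Converting, 297.14 K = 23.99°C.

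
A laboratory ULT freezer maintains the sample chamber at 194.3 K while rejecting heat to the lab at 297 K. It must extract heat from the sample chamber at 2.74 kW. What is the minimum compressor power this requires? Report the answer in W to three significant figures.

The reservoir spacing is ΔT = 297 − 194.3 = 102.7 K.
COP_Carnot = T_C/ΔT = 194.30/102.7 = 1.892.
Ẇ_min = Q̇/COP_Carnot = 2.740/1.892 = 1.448 kW = 1448 W.

1450 W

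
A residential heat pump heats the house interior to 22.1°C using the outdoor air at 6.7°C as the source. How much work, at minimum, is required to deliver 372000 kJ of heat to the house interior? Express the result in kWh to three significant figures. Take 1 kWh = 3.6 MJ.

In absolute terms T_C = 279.85 K and T_H = 295.25 K, so ΔT = 15.40 K.
The reversible limit is COP_HP = T_H/ΔT = 19.17, so W_min = Q_H/COP = Q_H·ΔT/T_H.
W_min = 372000 × 15.40/295.25 = 19400 kJ = 5.390 kWh.

5.39 kWh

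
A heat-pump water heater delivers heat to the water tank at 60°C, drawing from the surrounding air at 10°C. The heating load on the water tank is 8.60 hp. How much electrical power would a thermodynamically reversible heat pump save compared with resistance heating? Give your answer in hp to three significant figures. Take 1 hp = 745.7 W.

In absolute terms T_C = 283.15 K and T_H = 333.15 K, so ΔT = 50.00 K.
COP_Carnot = T_H/ΔT = 333.15/50.00 = 6.663.
Resistance heating needs Ẇ_res = Q̇_H = 8.600 hp; the reversible heat pump needs only Ẇ_hp = Q̇_H/COP = 1.291 hp.
Saving = 8.600 − 1.291 = 7.309 hp.

7.31 hp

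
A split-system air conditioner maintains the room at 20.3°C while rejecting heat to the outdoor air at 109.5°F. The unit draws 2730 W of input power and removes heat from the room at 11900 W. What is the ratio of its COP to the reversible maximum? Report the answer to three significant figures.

0.338

COP_actual = Q̇_C/Ẇ = 11900/2730 = 4.359.
In absolute terms T_C = 293.45 K and T_H = 316.21 K, so ΔT = 22.76 K.
COP_Carnot = T_C/ΔT = 293.45/22.76 = 12.90.
η_II = COP_actual/COP_Carnot = 4.359/12.90 = 0.3380.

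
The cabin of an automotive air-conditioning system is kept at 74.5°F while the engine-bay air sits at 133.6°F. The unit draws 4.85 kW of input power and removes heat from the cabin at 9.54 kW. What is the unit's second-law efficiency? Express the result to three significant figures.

COP_actual = Q̇_C/Ẇ = 9.540/4.850 = 1.967.
In absolute terms T_C = 296.76 K and T_H = 329.59 K, so ΔT = 32.83 K.
COP_Carnot = T_C/ΔT = 296.76/32.83 = 9.038.
η_II = COP_actual/COP_Carnot = 1.967/9.038 = 0.2176.

0.218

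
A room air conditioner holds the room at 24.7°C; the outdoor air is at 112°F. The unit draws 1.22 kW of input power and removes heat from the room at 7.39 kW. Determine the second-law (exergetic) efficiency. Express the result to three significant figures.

COP_actual = Q̇_C/Ẇ = 7.390/1.220 = 6.057.
In absolute terms T_C = 297.85 K and T_H = 317.59 K, so ΔT = 19.74 K.
COP_Carnot = T_C/ΔT = 297.85/19.74 = 15.09.
η_II = COP_actual/COP_Carnot = 6.057/15.09 = 0.4015.

0.402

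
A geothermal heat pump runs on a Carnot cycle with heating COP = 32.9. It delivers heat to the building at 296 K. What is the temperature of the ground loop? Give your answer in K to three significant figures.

COP_HP = T_H/(T_H − T_C) gives T_H − T_C = T_H/COP.
With T_H = 296.00 K, T_C = 296.00 × (1 − 1/32.9) = 287.00 K.

287 K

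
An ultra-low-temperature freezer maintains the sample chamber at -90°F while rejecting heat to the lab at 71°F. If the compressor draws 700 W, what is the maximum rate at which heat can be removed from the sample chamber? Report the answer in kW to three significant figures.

In absolute terms T_C = 205.37 K and T_H = 294.82 K, so ΔT = 89.44 K.
COP_Carnot = T_C/ΔT = 205.37/89.44 = 2.296.
Q̇_max = COP_Carnot × Ẇ = 2.296 × 700.0 W = 1607 W = 1.607 kW.

1.61 kW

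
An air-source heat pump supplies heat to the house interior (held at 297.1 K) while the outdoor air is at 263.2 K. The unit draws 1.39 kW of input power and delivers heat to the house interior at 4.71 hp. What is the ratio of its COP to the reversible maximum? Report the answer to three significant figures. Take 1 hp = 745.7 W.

Converting, Q̇_H = 4.710 hp = 3.512 kW, so COP_actual = Q̇_H/Ẇ = 3.512/1.390 = 2.527.
The reservoir spacing is ΔT = 297.1 − 263.2 = 33.90 K.
COP_Carnot = T_H/ΔT = 297.10/33.90 = 8.764.
η_II = COP_actual/COP_Carnot = 2.527/8.764 = 0.2883.

0.288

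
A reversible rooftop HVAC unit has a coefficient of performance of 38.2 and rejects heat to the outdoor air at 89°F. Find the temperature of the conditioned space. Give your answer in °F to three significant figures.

For a Carnot refrigerator COP_R = T_C/(T_H − T_C), so T_C = COP·T_H/(1 + COP).
With T_H = 304.82 K, T_C = 38.2 × 304.82/39.20 = 297.04 K.
Converting, 297.04 K = 75.00°F.

75.0 °F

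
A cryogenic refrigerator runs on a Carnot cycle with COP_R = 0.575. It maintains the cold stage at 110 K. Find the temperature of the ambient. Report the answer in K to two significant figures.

COP_R = T_C/(T_H − T_C) gives T_H − T_C = T_C/COP.
With T_C = 110.00 K, T_H = 110.00 × (1 + 1/0.575) = 301.30 K.

300 K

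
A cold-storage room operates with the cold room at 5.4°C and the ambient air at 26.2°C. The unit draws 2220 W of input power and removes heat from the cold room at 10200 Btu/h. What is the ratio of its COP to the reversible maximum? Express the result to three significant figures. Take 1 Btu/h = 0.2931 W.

Converting, Q̇_C = 10200 Btu/h = 2990 W, so COP_actual = Q̇_C/Ẇ = 2990/2220 = 1.347.
In absolute terms T_C = 278.55 K and T_H = 299.35 K, so ΔT = 20.80 K.
COP_Carnot = T_C/ΔT = 278.55/20.80 = 13.39.
η_II = COP_actual/COP_Carnot = 1.347/13.39 = 0.1006.

0.101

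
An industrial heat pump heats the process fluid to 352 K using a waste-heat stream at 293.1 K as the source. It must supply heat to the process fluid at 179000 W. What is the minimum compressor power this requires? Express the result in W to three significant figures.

The reservoir spacing is ΔT = 352 − 293.1 = 58.90 K.
COP_Carnot = T_H/ΔT = 352.00/58.90 = 5.976.
Ẇ_min = Q̇/COP_Carnot = 179000/5.976 = 29950 W.

30000 W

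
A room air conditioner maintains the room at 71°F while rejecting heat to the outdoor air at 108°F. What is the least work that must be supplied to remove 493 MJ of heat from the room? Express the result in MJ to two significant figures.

In absolute terms T_C = 294.82 K and T_H = 315.37 K, so ΔT = 20.56 K.
The reversible limit is COP_R = T_C/ΔT = 14.34, so W_min = Q_C/COP = Q_C·ΔT/T_C.
W_min = 493.0 × 20.56/294.82 = 34.37 MJ.

34 MJ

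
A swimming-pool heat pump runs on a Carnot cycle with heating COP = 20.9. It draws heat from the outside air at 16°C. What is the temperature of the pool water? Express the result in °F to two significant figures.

COP_HP = T_H/(T_H − T_C) rearranges to T_H = COP·T_C/(COP − 1).
With T_C = 289.15 K, T_H = 20.9 × 289.15/19.90 = 303.68 K.
Converting, 303.68 K = 86.95°F.

87 °F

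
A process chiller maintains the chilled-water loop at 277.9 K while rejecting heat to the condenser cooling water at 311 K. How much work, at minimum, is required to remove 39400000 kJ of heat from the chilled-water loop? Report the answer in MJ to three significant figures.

4690 MJ

The reservoir spacing is ΔT = 311 − 277.9 = 33.10 K.
The reversible limit is COP_R = T_C/ΔT = 8.396, so W_min = Q_C/COP = Q_C·ΔT/T_C.
W_min = 39400000 × 33.10/277.90 = 4693000 kJ = 4693 MJ.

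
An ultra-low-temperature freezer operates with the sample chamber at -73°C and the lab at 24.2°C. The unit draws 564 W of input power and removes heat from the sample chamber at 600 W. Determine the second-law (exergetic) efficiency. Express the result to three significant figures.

COP_actual = Q̇_C/Ẇ = 600.0/564.0 = 1.064.
In absolute terms T_C = 200.15 K and T_H = 297.35 K, so ΔT = 97.20 K.
COP_Carnot = T_C/ΔT = 200.15/97.20 = 2.059.
η_II = COP_actual/COP_Carnot = 1.064/2.059 = 0.5166.

0.517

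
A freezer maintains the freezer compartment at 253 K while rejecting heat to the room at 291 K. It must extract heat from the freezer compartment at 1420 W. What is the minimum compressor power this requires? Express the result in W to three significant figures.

213 W

The reservoir spacing is ΔT = 291 − 253 = 38.00 K.
COP_Carnot = T_C/ΔT = 253.00/38.00 = 6.658.
Ẇ_min = Q̇/COP_Carnot = 1420/6.658 = 213.3 W.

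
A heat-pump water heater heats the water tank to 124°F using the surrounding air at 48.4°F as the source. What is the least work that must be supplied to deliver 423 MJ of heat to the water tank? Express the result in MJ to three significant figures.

In absolute terms T_C = 282.26 K and T_H = 324.26 K, so ΔT = 42.00 K.
The reversible limit is COP_HP = T_H/ΔT = 7.721, so W_min = Q_H/COP = Q_H·ΔT/T_H.
W_min = 423.0 × 42.00/324.26 = 54.79 MJ.

54.8 MJ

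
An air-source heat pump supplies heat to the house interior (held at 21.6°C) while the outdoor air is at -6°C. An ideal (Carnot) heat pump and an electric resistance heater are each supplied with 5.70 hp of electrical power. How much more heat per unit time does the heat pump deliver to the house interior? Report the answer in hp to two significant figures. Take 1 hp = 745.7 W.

In absolute terms T_C = 267.15 K and T_H = 294.75 K, so ΔT = 27.60 K.
COP_Carnot = T_H/ΔT = 294.75/27.60 = 10.68.
The heat pump delivers Q̇_H = COP × Ẇ = 60.87 hp; the resistance heater delivers Ẇ = 5.700 hp.
Extra = (COP − 1)·Ẇ = 55.17 hp.

55 hp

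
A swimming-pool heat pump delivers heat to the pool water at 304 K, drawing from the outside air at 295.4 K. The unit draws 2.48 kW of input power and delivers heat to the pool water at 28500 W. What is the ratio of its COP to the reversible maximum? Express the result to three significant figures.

Converting, Q̇_H = 28500 W = 28.50 kW, so COP_actual = Q̇_H/Ẇ = 28.50/2.480 = 11.49.
The reservoir spacing is ΔT = 304 − 295.4 = 8.600 K.
COP_Carnot = T_H/ΔT = 304.00/8.600 = 35.35.
η_II = COP_actual/COP_Carnot = 11.49/35.35 = 0.3251.

0.325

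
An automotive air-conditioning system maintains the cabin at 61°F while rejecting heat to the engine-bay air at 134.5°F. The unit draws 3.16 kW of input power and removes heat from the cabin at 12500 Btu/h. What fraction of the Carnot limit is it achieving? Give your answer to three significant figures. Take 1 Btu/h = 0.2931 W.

Converting, Q̇_C = 12500 Btu/h = 3.664 kW, so COP_actual = Q̇_C/Ẇ = 3.664/3.160 = 1.159.
In absolute terms T_C = 289.26 K and T_H = 330.09 K, so ΔT = 40.83 K.
COP_Carnot = T_C/ΔT = 289.26/40.83 = 7.084.
η_II = COP_actual/COP_Carnot = 1.159/7.084 = 0.1637.

0.164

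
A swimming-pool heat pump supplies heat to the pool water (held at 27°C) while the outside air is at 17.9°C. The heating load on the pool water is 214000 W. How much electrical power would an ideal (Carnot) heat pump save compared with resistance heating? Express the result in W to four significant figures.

207500 W

In absolute terms T_C = 291.05 K and T_H = 300.15 K, so ΔT = 9.100 K.
COP_Carnot = T_H/ΔT = 300.15/9.100 = 32.98.
Resistance heating needs Ẇ_res = Q̇_H = 214000 W; the reversible heat pump needs only Ẇ_hp = Q̇_H/COP = 6488 W.
Saving = 214000 − 6488 = 207500 W.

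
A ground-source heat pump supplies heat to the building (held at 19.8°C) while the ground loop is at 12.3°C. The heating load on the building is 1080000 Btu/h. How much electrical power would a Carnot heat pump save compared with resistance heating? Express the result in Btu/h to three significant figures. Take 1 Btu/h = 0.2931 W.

1050000 Btu/h

In absolute terms T_C = 285.45 K and T_H = 292.95 K, so ΔT = 7.500 K.
COP_Carnot = T_H/ΔT = 292.95/7.500 = 39.06.
Resistance heating needs Ẇ_res = Q̇_H = 1080000 Btu/h; the reversible heat pump needs only Ẇ_hp = Q̇_H/COP = 27650 Btu/h.
Saving = 1080000 − 27650 = 1052000 Btu/h.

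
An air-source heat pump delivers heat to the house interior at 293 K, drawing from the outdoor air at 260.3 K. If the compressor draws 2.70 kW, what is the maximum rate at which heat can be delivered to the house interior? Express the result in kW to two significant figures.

The reservoir spacing is ΔT = 293 − 260.3 = 32.70 K.
COP_Carnot = T_H/ΔT = 293.00/32.70 = 8.960.
Q̇_max = COP_Carnot × Ẇ = 8.960 × 2.700 kW = 24.19 kW.

24 kW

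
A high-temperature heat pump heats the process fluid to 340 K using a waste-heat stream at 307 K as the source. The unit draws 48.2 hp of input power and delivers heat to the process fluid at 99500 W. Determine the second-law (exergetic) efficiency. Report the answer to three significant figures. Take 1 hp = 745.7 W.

Converting, Q̇_H = 99500 W = 133.4 hp, so COP_actual = Q̇_H/Ẇ = 133.4/48.20 = 2.768.
The reservoir spacing is ΔT = 340 − 307 = 33.00 K.
COP_Carnot = T_H/ΔT = 340.00/33.00 = 10.30.
η_II = COP_actual/COP_Carnot = 2.768/10.30 = 0.2687.

0.269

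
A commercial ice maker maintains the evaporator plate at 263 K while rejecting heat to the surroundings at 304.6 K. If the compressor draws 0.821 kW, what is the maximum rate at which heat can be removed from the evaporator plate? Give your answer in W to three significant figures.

The reservoir spacing is ΔT = 304.6 − 263 = 41.60 K.
COP_Carnot = T_C/ΔT = 263.00/41.60 = 6.322.
Q̇_max = COP_Carnot × Ẇ = 6.322 × 0.8210 kW = 5.190 kW = 5190 W.

5190 W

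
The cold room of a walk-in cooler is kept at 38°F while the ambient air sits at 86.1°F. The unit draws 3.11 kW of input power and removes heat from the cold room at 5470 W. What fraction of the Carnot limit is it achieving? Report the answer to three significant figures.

0.170

Converting, Q̇_C = 5470 W = 5.470 kW, so COP_actual = Q̇_C/Ẇ = 5.470/3.110 = 1.759.
In absolute terms T_C = 276.48 K and T_H = 303.21 K, so ΔT = 26.72 K.
COP_Carnot = T_C/ΔT = 276.48/26.72 = 10.35.
η_II = COP_actual/COP_Carnot = 1.759/10.35 = 0.1700.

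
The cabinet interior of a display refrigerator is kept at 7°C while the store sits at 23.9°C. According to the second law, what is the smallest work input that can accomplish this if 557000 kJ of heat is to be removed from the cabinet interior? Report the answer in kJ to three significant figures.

In absolute terms T_C = 280.15 K and T_H = 297.05 K, so ΔT = 16.90 K.
The reversible limit is COP_R = T_C/ΔT = 16.58, so W_min = Q_C/COP = Q_C·ΔT/T_C.
W_min = 557000 × 16.90/280.15 = 33600 kJ.

33600 kJ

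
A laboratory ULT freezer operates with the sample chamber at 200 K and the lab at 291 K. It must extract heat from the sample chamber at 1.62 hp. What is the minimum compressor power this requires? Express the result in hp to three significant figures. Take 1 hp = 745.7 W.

The reservoir spacing is ΔT = 291 − 200 = 91.00 K.
COP_Carnot = T_C/ΔT = 200.00/91.00 = 2.198.
Ẇ_min = Q̇/COP_Carnot = 1.620/2.198 = 0.7371 hp.

0.737 hp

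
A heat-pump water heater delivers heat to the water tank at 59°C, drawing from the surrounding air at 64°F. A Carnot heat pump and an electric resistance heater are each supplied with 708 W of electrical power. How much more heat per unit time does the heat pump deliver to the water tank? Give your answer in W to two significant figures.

5000 W

In absolute terms T_C = 290.93 K and T_H = 332.15 K, so ΔT = 41.22 K.
COP_Carnot = T_H/ΔT = 332.15/41.22 = 8.058.
The heat pump delivers Q̇_H = COP × Ẇ = 5705 W; the resistance heater delivers Ẇ = 708.0 W.
Extra = (COP − 1)·Ẇ = 4997 W.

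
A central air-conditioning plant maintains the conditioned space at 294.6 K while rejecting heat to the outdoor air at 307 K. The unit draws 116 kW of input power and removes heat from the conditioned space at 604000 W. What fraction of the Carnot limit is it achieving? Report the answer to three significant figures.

0.219

Converting, Q̇_C = 604000 W = 604.0 kW, so COP_actual = Q̇_C/Ẇ = 604.0/116.0 = 5.207.
The reservoir spacing is ΔT = 307 − 294.6 = 12.40 K.
COP_Carnot = T_C/ΔT = 294.60/12.40 = 23.76.
η_II = COP_actual/COP_Carnot = 5.207/23.76 = 0.2192.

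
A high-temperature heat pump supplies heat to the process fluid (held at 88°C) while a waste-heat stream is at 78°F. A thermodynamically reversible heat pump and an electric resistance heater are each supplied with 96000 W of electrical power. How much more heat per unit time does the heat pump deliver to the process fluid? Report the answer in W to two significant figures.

460000 W

In absolute terms T_C = 298.71 K and T_H = 361.15 K, so ΔT = 62.44 K.
COP_Carnot = T_H/ΔT = 361.15/62.44 = 5.784.
The heat pump delivers Q̇_H = COP × Ẇ = 555200 W; the resistance heater delivers Ẇ = 96000 W.
Extra = (COP − 1)·Ẇ = 459200 W.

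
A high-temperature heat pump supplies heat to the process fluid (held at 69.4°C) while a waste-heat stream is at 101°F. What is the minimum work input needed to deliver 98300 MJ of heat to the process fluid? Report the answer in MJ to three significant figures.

In absolute terms T_C = 311.48 K and T_H = 342.55 K, so ΔT = 31.07 K.
The reversible limit is COP_HP = T_H/ΔT = 11.03, so W_min = Q_H/COP = Q_H·ΔT/T_H.
W_min = 98300 × 31.07/342.55 = 8915 MJ.

8920 MJ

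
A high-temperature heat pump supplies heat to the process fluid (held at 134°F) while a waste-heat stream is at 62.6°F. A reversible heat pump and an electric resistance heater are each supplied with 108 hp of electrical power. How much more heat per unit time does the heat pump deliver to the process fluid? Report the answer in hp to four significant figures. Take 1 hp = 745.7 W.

In absolute terms T_C = 290.15 K and T_H = 329.82 K, so ΔT = 39.67 K.
COP_Carnot = T_H/ΔT = 329.82/39.67 = 8.315.
The heat pump delivers Q̇_H = COP × Ẇ = 898.0 hp; the resistance heater delivers Ẇ = 108.0 hp.
Extra = (COP − 1)·Ẇ = 790.0 hp.

790.0 hp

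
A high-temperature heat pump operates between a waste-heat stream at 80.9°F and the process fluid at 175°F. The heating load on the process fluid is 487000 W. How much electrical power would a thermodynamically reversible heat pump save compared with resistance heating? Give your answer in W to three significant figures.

In absolute terms T_C = 300.32 K and T_H = 352.59 K, so ΔT = 52.28 K.
COP_Carnot = T_H/ΔT = 352.59/52.28 = 6.745.
Resistance heating needs Ẇ_res = Q̇_H = 487000 W; the reversible heat pump needs only Ẇ_hp = Q̇_H/COP = 72210 W.
Saving = 487000 − 72210 = 414800 W.

415000 W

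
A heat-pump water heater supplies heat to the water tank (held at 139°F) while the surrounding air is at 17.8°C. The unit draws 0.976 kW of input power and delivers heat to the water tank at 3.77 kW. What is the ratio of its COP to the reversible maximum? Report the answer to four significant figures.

COP_actual = Q̇_H/Ẇ = 3.770/0.9760 = 3.863.
In absolute terms T_C = 290.95 K and T_H = 332.59 K, so ΔT = 41.64 K.
COP_Carnot = T_H/ΔT = 332.59/41.64 = 7.987.
η_II = COP_actual/COP_Carnot = 3.863/7.987 = 0.4837.

0.4837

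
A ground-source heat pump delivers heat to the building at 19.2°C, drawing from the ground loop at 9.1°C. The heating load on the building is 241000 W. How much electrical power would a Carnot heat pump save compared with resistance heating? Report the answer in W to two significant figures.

230000 W

In absolute terms T_C = 282.25 K and T_H = 292.35 K, so ΔT = 10.10 K.
COP_Carnot = T_H/ΔT = 292.35/10.10 = 28.95.
Resistance heating needs Ẇ_res = Q̇_H = 241000 W; the reversible heat pump needs only Ẇ_hp = Q̇_H/COP = 8326 W.
Saving = 241000 − 8326 = 232700 W.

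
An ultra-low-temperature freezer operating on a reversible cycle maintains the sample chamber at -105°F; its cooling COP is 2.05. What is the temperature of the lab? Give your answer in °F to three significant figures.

68.0 °F

COP_R = T_C/(T_H − T_C) gives T_H − T_C = T_C/COP.
With T_C = 197.04 K, T_H = 197.04 × (1 + 1/2.05) = 293.16 K.
Converting, 293.16 K = 68.01°F.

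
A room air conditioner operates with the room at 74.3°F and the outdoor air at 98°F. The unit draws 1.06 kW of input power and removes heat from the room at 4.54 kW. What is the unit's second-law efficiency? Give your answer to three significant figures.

COP_actual = Q̇_C/Ẇ = 4.540/1.060 = 4.283.
In absolute terms T_C = 296.65 K and T_H = 309.82 K, so ΔT = 13.17 K.
COP_Carnot = T_C/ΔT = 296.65/13.17 = 22.53.
η_II = COP_actual/COP_Carnot = 4.283/22.53 = 0.1901.

0.190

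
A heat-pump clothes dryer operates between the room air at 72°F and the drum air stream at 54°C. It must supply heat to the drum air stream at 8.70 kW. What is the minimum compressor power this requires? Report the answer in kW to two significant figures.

In absolute terms T_C = 295.37 K and T_H = 327.15 K, so ΔT = 31.78 K.
COP_Carnot = T_H/ΔT = 327.15/31.78 = 10.29.
Ẇ_min = Q̇/COP_Carnot = 8.700/10.29 = 0.8451 kW.

0.85 kW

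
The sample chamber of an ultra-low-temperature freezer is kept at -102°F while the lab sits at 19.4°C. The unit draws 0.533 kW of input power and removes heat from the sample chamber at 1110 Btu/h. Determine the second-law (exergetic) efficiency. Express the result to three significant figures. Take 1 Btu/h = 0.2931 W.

0.288

Converting, Q̇_C = 1110 Btu/h = 0.3253 kW, so COP_actual = Q̇_C/Ẇ = 0.3253/0.5330 = 0.6104.
In absolute terms T_C = 198.71 K and T_H = 292.55 K, so ΔT = 93.84 K.
COP_Carnot = T_C/ΔT = 198.71/93.84 = 2.117.
η_II = COP_actual/COP_Carnot = 0.6104/2.117 = 0.2883.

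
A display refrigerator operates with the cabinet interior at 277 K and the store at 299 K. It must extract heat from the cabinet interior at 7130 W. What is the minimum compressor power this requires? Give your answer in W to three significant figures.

566 W

The reservoir spacing is ΔT = 299 − 277 = 22.00 K.
COP_Carnot = T_C/ΔT = 277.00/22.00 = 12.59.
Ẇ_min = Q̇/COP_Carnot = 7130/12.59 = 566.3 W.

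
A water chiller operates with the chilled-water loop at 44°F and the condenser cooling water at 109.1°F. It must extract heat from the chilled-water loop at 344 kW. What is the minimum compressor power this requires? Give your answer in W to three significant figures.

In absolute terms T_C = 279.82 K and T_H = 315.98 K, so ΔT = 36.17 K.
COP_Carnot = T_C/ΔT = 279.82/36.17 = 7.737.
Ẇ_min = Q̇/COP_Carnot = 344.0/7.737 = 44.46 kW = 44460 W.

44500 W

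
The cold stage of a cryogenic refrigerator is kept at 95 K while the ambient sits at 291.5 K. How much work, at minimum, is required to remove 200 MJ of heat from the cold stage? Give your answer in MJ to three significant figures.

The reservoir spacing is ΔT = 291.5 − 95 = 196.5 K.
The reversible limit is COP_R = T_C/ΔT = 0.4835, so W_min = Q_C/COP = Q_C·ΔT/T_C.
W_min = 200.0 × 196.5/95.00 = 413.7 MJ.

414 MJ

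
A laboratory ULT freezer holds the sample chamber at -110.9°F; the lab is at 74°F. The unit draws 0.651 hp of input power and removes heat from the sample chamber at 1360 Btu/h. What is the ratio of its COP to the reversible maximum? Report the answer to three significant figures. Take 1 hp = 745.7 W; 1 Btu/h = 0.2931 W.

0.435

Converting, Q̇_C = 1360 Btu/h = 0.5346 hp, so COP_actual = Q̇_C/Ẇ = 0.5346/0.6510 = 0.8211.
In absolute terms T_C = 193.76 K and T_H = 296.48 K, so ΔT = 102.7 K.
COP_Carnot = T_C/ΔT = 193.76/102.7 = 1.886.
η_II = COP_actual/COP_Carnot = 0.8211/1.886 = 0.4353.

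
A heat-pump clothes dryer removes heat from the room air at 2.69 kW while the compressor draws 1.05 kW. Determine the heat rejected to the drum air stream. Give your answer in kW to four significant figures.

3.740 kW

For a cyclic device the first law requires Q̇_H = Q̇_C + Ẇ.
Q̇_H = Q̇_C + Ẇ = 3.740 kW.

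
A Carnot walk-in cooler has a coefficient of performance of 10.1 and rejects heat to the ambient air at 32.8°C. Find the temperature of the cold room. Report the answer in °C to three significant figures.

For a Carnot refrigerator COP_R = T_C/(T_H − T_C), so T_C = COP·T_H/(1 + COP).
With T_H = 305.95 K, T_C = 10.1 × 305.95/11.10 = 278.39 K.
Converting, 278.39 K = 5.24°C.

5.24 °C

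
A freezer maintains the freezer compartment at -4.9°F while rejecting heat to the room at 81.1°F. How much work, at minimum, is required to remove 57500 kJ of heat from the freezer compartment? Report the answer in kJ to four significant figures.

In absolute terms T_C = 252.65 K and T_H = 300.43 K, so ΔT = 47.78 K.
The reversible limit is COP_R = T_C/ΔT = 5.288, so W_min = Q_C/COP = Q_C·ΔT/T_C.
W_min = 57500 × 47.78/252.65 = 10870 kJ.

10870 kJ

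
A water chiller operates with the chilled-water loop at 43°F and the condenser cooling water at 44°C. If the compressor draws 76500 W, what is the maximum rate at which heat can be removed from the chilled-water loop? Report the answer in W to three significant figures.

In absolute terms T_C = 279.26 K and T_H = 317.15 K, so ΔT = 37.89 K.
COP_Carnot = T_C/ΔT = 279.26/37.89 = 7.371.
Q̇_max = COP_Carnot × Ẇ = 7.371 × 76500 W = 563800 W.

564000 W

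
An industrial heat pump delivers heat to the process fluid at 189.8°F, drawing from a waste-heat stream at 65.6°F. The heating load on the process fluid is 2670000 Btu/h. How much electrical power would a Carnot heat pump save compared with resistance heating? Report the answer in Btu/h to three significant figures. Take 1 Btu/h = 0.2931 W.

In absolute terms T_C = 291.82 K and T_H = 360.82 K, so ΔT = 69.00 K.
COP_Carnot = T_H/ΔT = 360.82/69.00 = 5.229.
Resistance heating needs Ẇ_res = Q̇_H = 2670000 Btu/h; the reversible heat pump needs only Ẇ_hp = Q̇_H/COP = 510600 Btu/h.
Saving = 2670000 − 510600 = 2159000 Btu/h.

2160000 Btu/h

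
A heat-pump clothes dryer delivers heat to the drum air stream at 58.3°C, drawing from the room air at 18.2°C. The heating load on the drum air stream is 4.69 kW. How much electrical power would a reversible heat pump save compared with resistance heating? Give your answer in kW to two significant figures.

4.1 kW

In absolute terms T_C = 291.35 K and T_H = 331.45 K, so ΔT = 40.10 K.
COP_Carnot = T_H/ΔT = 331.45/40.10 = 8.266.
Resistance heating needs Ẇ_res = Q̇_H = 4.690 kW; the reversible heat pump needs only Ẇ_hp = Q̇_H/COP = 0.5674 kW.
Saving = 4.690 − 0.5674 = 4.123 kW.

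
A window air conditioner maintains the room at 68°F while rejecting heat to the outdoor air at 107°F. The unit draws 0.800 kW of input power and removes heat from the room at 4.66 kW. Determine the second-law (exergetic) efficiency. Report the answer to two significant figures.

COP_actual = Q̇_C/Ẇ = 4.660/0.8000 = 5.825.
In absolute terms T_C = 293.15 K and T_H = 314.82 K, so ΔT = 21.67 K.
COP_Carnot = T_C/ΔT = 293.15/21.67 = 13.53.
η_II = COP_actual/COP_Carnot = 5.825/13.53 = 0.4305.

0.43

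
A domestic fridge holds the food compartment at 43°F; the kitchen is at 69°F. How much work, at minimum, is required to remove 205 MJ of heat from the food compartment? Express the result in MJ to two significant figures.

11 MJ

In absolute terms T_C = 279.26 K and T_H = 293.71 K, so ΔT = 14.44 K.
The reversible limit is COP_R = T_C/ΔT = 19.33, so W_min = Q_C/COP = Q_C·ΔT/T_C.
W_min = 205.0 × 14.44/279.26 = 10.60 MJ.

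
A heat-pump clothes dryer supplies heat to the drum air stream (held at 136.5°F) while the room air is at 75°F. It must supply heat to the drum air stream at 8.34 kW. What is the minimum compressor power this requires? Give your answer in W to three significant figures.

860 W

In absolute terms T_C = 297.04 K and T_H = 331.21 K, so ΔT = 34.17 K.
COP_Carnot = T_H/ΔT = 331.21/34.17 = 9.694.
Ẇ_min = Q̇/COP_Carnot = 8.340/9.694 = 0.8603 kW = 860.3 W.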